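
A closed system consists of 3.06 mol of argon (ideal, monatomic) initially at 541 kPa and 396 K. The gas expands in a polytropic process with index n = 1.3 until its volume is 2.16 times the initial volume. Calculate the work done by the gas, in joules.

V₁ = nRT₁/P₁ = 3.06×8.314×396/541 = 18.6 L.
Polytropic n=1.3: T₂ = T₁(V₁/V₂)^(n−1) = 396×(0.463)^0.30 = 314 K; P₂ = P₁(V₁/V₂)^n = 199 kPa.
W = (P₁V₁−P₂V₂)/(n−1) = (541×18.6−199×40.2)/0.30 = 6930 J.

6930 J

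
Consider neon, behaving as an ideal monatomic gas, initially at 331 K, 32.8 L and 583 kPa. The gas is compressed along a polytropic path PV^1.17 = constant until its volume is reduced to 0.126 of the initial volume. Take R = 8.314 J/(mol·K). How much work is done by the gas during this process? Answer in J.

n = P₁V₁/(RT₁) = 583×32.8/(8.314×331) = 6.95 mol.
Polytropic n=1.17: T₂ = T₁(V₁/V₂)^(n−1) = 331×(7.94)^0.17 = 471 K; P₂ = P₁(V₁/V₂)^n = 6580 kPa.
W = (P₁V₁−P₂V₂)/(n−1) = (583×32.8−6580×4.13)/0.17 = -47500 J.

-47500 J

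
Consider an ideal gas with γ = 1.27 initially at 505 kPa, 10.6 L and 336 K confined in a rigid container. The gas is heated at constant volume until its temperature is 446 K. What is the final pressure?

Isochoric: V stays 10.6 L; P/T = const ⇒ T₂ = 446 K, P₂ = 670 kPa.

670 kPa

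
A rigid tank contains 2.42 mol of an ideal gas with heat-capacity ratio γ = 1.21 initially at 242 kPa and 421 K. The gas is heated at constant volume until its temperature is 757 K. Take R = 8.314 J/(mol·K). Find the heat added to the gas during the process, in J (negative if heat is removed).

32200 J

V₁ = nRT₁/P₁ = 2.42×8.314×421/242 = 35.0 L.
Isochoric: V stays 35.0 L; P/T = const ⇒ T₂ = 757 K, P₂ = 435 kPa.
W = 0 (no volume change).
ΔU = nCvΔT = 2.42×39.6×(757−421) = 32200 J.
Q = ΔU = 32200 J.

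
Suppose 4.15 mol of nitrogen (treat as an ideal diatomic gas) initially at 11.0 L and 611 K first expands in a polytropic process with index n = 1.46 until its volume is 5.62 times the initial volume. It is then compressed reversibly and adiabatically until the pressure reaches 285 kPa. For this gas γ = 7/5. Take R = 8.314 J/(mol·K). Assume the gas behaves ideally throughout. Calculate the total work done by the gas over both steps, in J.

P₁ = nRT₁/V₁ = 4.15×8.314×611/11.0 = 1920 kPa.
Step 1 — Polytropic n=1.46: T₂ = T₁(V₁/V₂)^(n−1) = 611×(0.178)^0.46 = 276 K; P₂ = P₁(V₁/V₂)^n = 154 kPa.
W = (P₁V₁−P₂V₂)/(n−1) = (1920×11.0−154×61.8)/0.46 = 25100 J.
ΔU = nCvΔT = 4.15×20.8×(276−611) = -28900 J.
Q = ΔU + W = -3770 J.
State after step 1: P = 154 kPa, V = 61.8 L, T = 276 K.
Step 2 — Adiabatic: T₂/T₁ = (P₂/P₁)^((γ−1)/γ) ⇒ T₂ = 276×(1.85)^0.286 = 329 K; V₂ = 39.9 L.
ΔU = nCvΔT = 4.15×20.8×(329−276) = 4570 J.
Q = 0 for an adiabatic process, so W = −ΔU = -4570 J.
Net over both steps: W = 20500 J, Q = -3770 J, ΔU = -24300 J.

20500 J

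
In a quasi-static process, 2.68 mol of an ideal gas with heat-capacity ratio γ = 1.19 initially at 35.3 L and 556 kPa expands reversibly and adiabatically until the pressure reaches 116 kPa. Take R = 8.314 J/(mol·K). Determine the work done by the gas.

T₁ = P₁V₁/(nR) = 556×35.3/(2.68×8.314) = 881 K.
Adiabatic: T₂/T₁ = (P₂/P₁)^((γ−1)/γ) ⇒ T₂ = 881×(0.209)^0.160 = 686 K; V₂ = 132 L.
ΔU = nCvΔT = 2.68×43.8×(686−881) = -22900 J.
Q = 0 for an adiabatic process, so W = −ΔU = 22900 J.

22900 J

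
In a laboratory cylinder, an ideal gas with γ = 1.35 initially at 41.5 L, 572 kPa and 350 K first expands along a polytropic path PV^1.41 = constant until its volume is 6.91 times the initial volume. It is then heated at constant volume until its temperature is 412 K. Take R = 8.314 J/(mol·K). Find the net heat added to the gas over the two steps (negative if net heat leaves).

43700 J

n = P₁V₁/(RT₁) = 572×41.5/(8.314×350) = 8.16 mol.
Step 1 — Polytropic n=1.41: T₂ = T₁(V₁/V₂)^(n−1) = 350×(0.145)^0.41 = 158 K; P₂ = P₁(V₁/V₂)^n = 37.5 kPa.
W = (P₁V₁−P₂V₂)/(n−1) = (572×41.5−37.5×287)/0.41 = 31700 J.
ΔU = nCvΔT = 8.16×23.8×(158−350) = -37100 J.
Q = ΔU + W = -5430 J.
State after step 1: P = 37.5 kPa, V = 287 L, T = 158 K.
Step 2 — Isochoric: V stays 287 L; P/T = const ⇒ T₂ = 412 K, P₂ = 97.4 kPa.
W = 0 (no volume change).
ΔU = nCvΔT = 8.16×23.8×(412−158) = 49100 J.
Q = ΔU = 49100 J.
Net over both steps: W = 31700 J, Q = 43700 J, ΔU = 12000 J.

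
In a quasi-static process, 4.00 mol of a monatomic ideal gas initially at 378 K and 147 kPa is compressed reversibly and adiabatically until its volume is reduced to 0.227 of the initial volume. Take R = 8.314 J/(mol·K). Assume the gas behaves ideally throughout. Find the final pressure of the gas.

1740 kPa

V₁ = nRT₁/P₁ = 4.00×8.314×378/147 = 85.5 L.
Adiabatic: TV^(γ−1) = const ⇒ T₂ = 378×(4.41)^0.667 = 1020 K; PV^γ = const ⇒ P₂ = 1740 kPa.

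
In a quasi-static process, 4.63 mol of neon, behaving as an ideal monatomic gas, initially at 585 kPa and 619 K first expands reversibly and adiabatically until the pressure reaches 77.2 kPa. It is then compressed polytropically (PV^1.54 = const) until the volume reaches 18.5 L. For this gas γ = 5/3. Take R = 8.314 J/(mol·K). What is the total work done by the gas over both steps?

V₁ = nRT₁/P₁ = 4.63×8.314×619/585 = 40.7 L.
Step 1 — Adiabatic: T₂/T₁ = (P₂/P₁)^((γ−1)/γ) ⇒ T₂ = 619×(0.132)^0.400 = 275 K; V₂ = 137 L.
ΔU = nCvΔT = 4.63×12.5×(275−619) = -19800 J.
Q = 0 for an adiabatic process, so W = −ΔU = 19800 J.
State after step 1: P = 77.2 kPa, V = 137 L, T = 275 K.
Step 2 — Polytropic n=1.54: T₂ = T₁(V₁/V₂)^(n−1) = 275×(7.42)^0.54 = 813 K; P₂ = P₁(V₁/V₂)^n = 1690 kPa.
W = (P₁V₁−P₂V₂)/(n−1) = (77.2×137−1690×18.5)/0.54 = -38300 J.
ΔU = nCvΔT = 4.63×12.5×(813−275) = 31000 J.
Q = ΔU + W = -7280 J.
Net over both steps: W = -18500 J, Q = -7280 J, ΔU = 11200 J.

-18500 J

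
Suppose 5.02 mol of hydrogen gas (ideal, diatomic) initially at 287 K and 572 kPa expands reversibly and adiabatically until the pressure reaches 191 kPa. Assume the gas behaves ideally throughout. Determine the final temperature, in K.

210 K

V₁ = nRT₁/P₁ = 5.02×8.314×287/572 = 20.9 L.
Adiabatic: T₂/T₁ = (P₂/P₁)^((γ−1)/γ) ⇒ T₂ = 287×(0.334)^0.286 = 210 K; V₂ = 45.8 L.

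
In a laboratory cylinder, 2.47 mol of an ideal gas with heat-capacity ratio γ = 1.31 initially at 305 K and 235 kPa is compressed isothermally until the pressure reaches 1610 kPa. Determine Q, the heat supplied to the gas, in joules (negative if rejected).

-12100 J

V₁ = nRT₁/P₁ = 2.47×8.314×305/235 = 26.7 L.
Isothermal: T stays 305 K; PV = const ⇒ V₂ = 3.89 L, P₂ = 1610 kPa.
ΔU = 0 (ideal gas, T constant).
W = nRT ln(V₂/V₁) = 2.47×8.314×305×ln(0.146) = -12100 J.
Q = ΔU + W = -12100 J.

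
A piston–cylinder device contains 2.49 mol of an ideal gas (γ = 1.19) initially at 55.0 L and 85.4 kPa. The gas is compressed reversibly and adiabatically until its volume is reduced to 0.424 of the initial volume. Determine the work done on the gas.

T₁ = P₁V₁/(nR) = 85.4×55.0/(2.49×8.314) = 227 K.
Adiabatic: TV^(γ−1) = const ⇒ T₂ = 227×(2.36)^0.190 = 267 K; PV^γ = const ⇒ P₂ = 237 kPa.
ΔU = nCvΔT = 2.49×43.8×(267−227) = 4380 J.
Q = 0 for an adiabatic process, so W = −ΔU = -4380 J.
Work done on the gas = −W_by = 4380 J.

4380 J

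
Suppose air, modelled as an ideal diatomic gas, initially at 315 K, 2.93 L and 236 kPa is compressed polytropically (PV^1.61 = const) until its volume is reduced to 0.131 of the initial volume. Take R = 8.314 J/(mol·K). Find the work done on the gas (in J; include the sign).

n = P₁V₁/(RT₁) = 236×2.93/(8.314×315) = 0.264 mol.
Polytropic n=1.61: T₂ = T₁(V₁/V₂)^(n−1) = 315×(7.63)^0.61 = 1090 K; P₂ = P₁(V₁/V₂)^n = 6220 kPa.
W = (P₁V₁−P₂V₂)/(n−1) = (236×2.93−6220×0.384)/0.61 = -2780 J.
Work done on the gas = −W_by = 2780 J.

2780 J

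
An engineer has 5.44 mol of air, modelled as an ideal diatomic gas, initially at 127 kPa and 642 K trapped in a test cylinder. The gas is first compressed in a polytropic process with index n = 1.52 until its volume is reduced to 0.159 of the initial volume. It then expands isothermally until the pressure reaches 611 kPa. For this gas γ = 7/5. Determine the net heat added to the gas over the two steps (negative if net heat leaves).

V₁ = nRT₁/P₁ = 5.44×8.314×642/127 = 229 L.
Step 1 — Polytropic n=1.52: T₂ = T₁(V₁/V₂)^(n−1) = 642×(6.29)^0.52 = 1670 K; P₂ = P₁(V₁/V₂)^n = 2080 kPa.
W = (P₁V₁−P₂V₂)/(n−1) = (127×229−2080×36.4)/0.52 = -89400 J.
ΔU = nCvΔT = 5.44×20.8×(1670−642) = 116000 J.
Q = ΔU + W = 26800 J.
State after step 1: P = 2080 kPa, V = 36.4 L, T = 1670 K.
Step 2 — Isothermal: T stays 1670 K; PV = const ⇒ V₂ = 124 L, P₂ = 611 kPa.
ΔU = 0 (ideal gas, T constant).
W = nRT ln(V₂/V₁) = 5.44×8.314×1670×ln(3.40) = 92500 J.
Q = ΔU + W = 92500 J.
Net over both steps: W = 3040 J, Q = 119000 J, ΔU = 116000 J.

119000 J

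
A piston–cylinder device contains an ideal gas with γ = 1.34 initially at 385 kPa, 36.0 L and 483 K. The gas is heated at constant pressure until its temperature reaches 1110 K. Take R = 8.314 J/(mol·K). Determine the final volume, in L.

82.7 L

Isobaric: P stays 385 kPa; V/T = const ⇒ T₂ = 1110 K, V₂ = 82.7 L.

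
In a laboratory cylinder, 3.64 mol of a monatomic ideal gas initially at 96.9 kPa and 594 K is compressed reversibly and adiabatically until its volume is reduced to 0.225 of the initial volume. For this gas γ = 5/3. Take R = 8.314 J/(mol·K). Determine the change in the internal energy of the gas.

45900 J

V₁ = nRT₁/P₁ = 3.64×8.314×594/96.9 = 186 L.
Adiabatic: TV^(γ−1) = const ⇒ T₂ = 594×(4.44)^0.667 = 1610 K; PV^γ = const ⇒ P₂ = 1160 kPa.
For an ideal gas ΔU = nCvΔT with Cv = (3/2)R = 12.5 J/(mol·K).
ΔU = 3.64×12.5×(1610−594) = 45900 J.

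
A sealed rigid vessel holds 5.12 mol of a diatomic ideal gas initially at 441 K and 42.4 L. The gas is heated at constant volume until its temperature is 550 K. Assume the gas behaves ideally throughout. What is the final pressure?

552 kPa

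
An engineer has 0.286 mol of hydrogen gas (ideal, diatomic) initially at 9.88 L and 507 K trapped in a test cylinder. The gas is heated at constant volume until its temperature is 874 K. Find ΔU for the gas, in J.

2180 J

P₁ = nRT₁/V₁ = 0.286×8.314×507/9.88 = 122 kPa.
Isochoric: V stays 9.88 L; P/T = const ⇒ T₂ = 874 K, P₂ = 210 kPa.
For an ideal gas ΔU = nCvΔT with Cv = (5/2)R = 20.8 J/(mol·K).
ΔU = 0.286×20.8×(874−507) = 2180 J.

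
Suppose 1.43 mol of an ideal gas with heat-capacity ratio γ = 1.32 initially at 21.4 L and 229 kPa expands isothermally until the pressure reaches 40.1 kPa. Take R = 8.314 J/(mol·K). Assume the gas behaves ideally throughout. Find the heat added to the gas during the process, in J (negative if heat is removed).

8540 J

T₁ = P₁V₁/(nR) = 229×21.4/(1.43×8.314) = 412 K.
Isothermal: T stays 412 K; PV = const ⇒ V₂ = 122 L, P₂ = 40.1 kPa.
ΔU = 0 (ideal gas, T constant).
W = nRT ln(V₂/V₁) = 1.43×8.314×412×ln(5.71) = 8540 J.
Q = ΔU + W = 8540 J.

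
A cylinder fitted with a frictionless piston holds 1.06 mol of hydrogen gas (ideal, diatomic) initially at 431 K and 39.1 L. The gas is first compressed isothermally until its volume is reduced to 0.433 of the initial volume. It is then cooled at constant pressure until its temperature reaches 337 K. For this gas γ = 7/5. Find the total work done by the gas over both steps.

P₁ = nRT₁/V₁ = 1.06×8.314×431/39.1 = 97.1 kPa.
Step 1 — Isothermal: T stays 431 K; PV = const ⇒ V₂ = 16.9 L, P₂ = 224 kPa.
ΔU = 0 (ideal gas, T constant).
W = nRT ln(V₂/V₁) = 1.06×8.314×431×ln(0.433) = -3180 J.
Q = ΔU + W = -3180 J.
State after step 1: P = 224 kPa, V = 16.9 L, T = 431 K.
Step 2 — Isobaric: P stays 224 kPa; V/T = const ⇒ T₂ = 337 K, V₂ = 13.2 L.
W = PΔV = 224×(13.2−16.9) kPa·L = -828 J.
ΔU = nCvΔT = 1.06×20.8×(337−431) = -2070 J.
Q = ΔU + W = nCpΔT = -2900 J.
Net over both steps: W = -4010 J, Q = -6080 J, ΔU = -2070 J.

-4010 J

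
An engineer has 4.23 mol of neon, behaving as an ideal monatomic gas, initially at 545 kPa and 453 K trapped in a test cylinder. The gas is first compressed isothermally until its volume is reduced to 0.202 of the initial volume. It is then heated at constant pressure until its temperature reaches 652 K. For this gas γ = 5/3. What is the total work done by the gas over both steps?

-18500 J

V₁ = nRT₁/P₁ = 4.23×8.314×453/545 = 29.2 L.
Step 1 — Isothermal: T stays 453 K; PV = const ⇒ V₂ = 5.90 L, P₂ = 2700 kPa.
ΔU = 0 (ideal gas, T constant).
W = nRT ln(V₂/V₁) = 4.23×8.314×453×ln(0.202) = -25500 J.
Q = ΔU + W = -25500 J.
State after step 1: P = 2700 kPa, V = 5.90 L, T = 453 K.
Step 2 — Isobaric: P stays 2700 kPa; V/T = const ⇒ T₂ = 652 K, V₂ = 8.50 L.
W = PΔV = 2700×(8.50−5.90) kPa·L = 7000 J.
ΔU = nCvΔT = 4.23×12.5×(652−453) = 10500 J.
Q = ΔU + W = nCpΔT = 17500 J.
Net over both steps: W = -18500 J, Q = -7990 J, ΔU = 10500 J.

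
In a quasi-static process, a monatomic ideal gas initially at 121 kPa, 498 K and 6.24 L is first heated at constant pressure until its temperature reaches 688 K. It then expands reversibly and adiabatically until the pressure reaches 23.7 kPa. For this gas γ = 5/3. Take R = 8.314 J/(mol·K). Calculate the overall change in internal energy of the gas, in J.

-317 J

n = P₁V₁/(RT₁) = 121×6.24/(8.314×498) = 0.182 mol.
Step 1 — Isobaric: P stays 121 kPa; V/T = const ⇒ T₂ = 688 K, V₂ = 8.62 L.
W = PΔV = 121×(8.62−6.24) kPa·L = 288 J.
ΔU = nCvΔT = 0.182×12.5×(688−498) = 432 J.
Q = ΔU + W = nCpΔT = 720 J.
State after step 1: P = 121 kPa, V = 8.62 L, T = 688 K.
Step 2 — Adiabatic: T₂/T₁ = (P₂/P₁)^((γ−1)/γ) ⇒ T₂ = 688×(0.196)^0.400 = 358 K; V₂ = 22.9 L.
ΔU = nCvΔT = 0.182×12.5×(358−688) = -750 J.
Q = 0 for an adiabatic process, so W = −ΔU = 750 J.
Net over both steps: W = 1040 J, Q = 720 J, ΔU = -317 J.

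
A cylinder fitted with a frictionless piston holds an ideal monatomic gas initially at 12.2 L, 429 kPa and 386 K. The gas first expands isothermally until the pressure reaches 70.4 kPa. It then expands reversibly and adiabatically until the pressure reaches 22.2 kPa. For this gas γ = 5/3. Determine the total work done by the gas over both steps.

12400 J

n = P₁V₁/(RT₁) = 429×12.2/(8.314×386) = 1.63 mol.
Step 1 — Isothermal: T stays 386 K; PV = const ⇒ V₂ = 74.3 L, P₂ = 70.4 kPa.
ΔU = 0 (ideal gas, T constant).
W = nRT ln(V₂/V₁) = 1.63×8.314×386×ln(6.09) = 9460 J.
Q = ΔU + W = 9460 J.
State after step 1: P = 70.4 kPa, V = 74.3 L, T = 386 K.
Step 2 — Adiabatic: T₂/T₁ = (P₂/P₁)^((γ−1)/γ) ⇒ T₂ = 386×(0.315)^0.400 = 243 K; V₂ = 149 L.
ΔU = nCvΔT = 1.63×12.5×(243−386) = -2900 J.
Q = 0 for an adiabatic process, so W = −ΔU = 2900 J.
Net over both steps: W = 12400 J, Q = 9460 J, ΔU = -2900 J.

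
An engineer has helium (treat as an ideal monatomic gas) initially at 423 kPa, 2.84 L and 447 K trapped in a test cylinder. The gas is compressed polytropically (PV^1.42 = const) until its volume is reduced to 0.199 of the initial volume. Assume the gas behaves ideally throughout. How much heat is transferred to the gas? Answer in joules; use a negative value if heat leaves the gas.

n = P₁V₁/(RT₁) = 423×2.84/(8.314×447) = 0.323 mol.
Polytropic n=1.42: T₂ = T₁(V₁/V₂)^(n−1) = 447×(5.03)^0.42 = 881 K; P₂ = P₁(V₁/V₂)^n = 4190 kPa.
W = (P₁V₁−P₂V₂)/(n−1) = (423×2.84−4190×0.565)/0.42 = -2770 J.
ΔU = nCvΔT = 0.323×12.5×(881−447) = 1750 J.
Q = ΔU + W = -1030 J.

-1030 J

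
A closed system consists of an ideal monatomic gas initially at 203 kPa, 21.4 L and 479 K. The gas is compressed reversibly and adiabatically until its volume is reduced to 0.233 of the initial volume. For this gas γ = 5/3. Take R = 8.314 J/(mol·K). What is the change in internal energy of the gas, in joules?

n = P₁V₁/(RT₁) = 203×21.4/(8.314×479) = 1.09 mol.
Adiabatic: TV^(γ−1) = const ⇒ T₂ = 479×(4.29)^0.667 = 1270 K; PV^γ = const ⇒ P₂ = 2300 kPa.
For an ideal gas ΔU = nCvΔT with Cv = (3/2)R = 12.5 J/(mol·K).
ΔU = 1.09×12.5×(1270−479) = 10700 J.

10700 J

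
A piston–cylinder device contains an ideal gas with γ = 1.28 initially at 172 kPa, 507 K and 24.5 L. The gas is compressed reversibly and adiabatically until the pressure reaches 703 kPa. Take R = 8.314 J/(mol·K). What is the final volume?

8.16 L

Adiabatic: T₂/T₁ = (P₂/P₁)^((γ−1)/γ) ⇒ T₂ = 507×(4.09)^0.219 = 690 K; V₂ = 8.16 L.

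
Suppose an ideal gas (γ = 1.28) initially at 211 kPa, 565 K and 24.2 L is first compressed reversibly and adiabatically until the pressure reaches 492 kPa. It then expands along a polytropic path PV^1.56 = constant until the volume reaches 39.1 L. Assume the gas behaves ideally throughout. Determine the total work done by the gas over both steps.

1470 J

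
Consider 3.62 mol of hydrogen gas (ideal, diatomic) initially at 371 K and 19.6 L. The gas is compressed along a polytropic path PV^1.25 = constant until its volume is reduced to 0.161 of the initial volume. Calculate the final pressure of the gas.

P₁ = nRT₁/V₁ = 3.62×8.314×371/19.6 = 570 kPa.
Polytropic n=1.25: T₂ = T₁(V₁/V₂)^(n−1) = 371×(6.21)^0.25 = 586 K; P₂ = P₁(V₁/V₂)^n = 5590 kPa.

5590 kPa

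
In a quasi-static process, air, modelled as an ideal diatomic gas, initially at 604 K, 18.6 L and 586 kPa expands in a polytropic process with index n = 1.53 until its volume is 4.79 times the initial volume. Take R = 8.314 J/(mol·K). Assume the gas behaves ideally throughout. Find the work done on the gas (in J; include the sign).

-11600 J

n = P₁V₁/(RT₁) = 586×18.6/(8.314×604) = 2.17 mol.
Polytropic n=1.53: T₂ = T₁(V₁/V₂)^(n−1) = 604×(0.209)^0.53 = 263 K; P₂ = P₁(V₁/V₂)^n = 53.3 kPa.
W = (P₁V₁−P₂V₂)/(n−1) = (586×18.6−53.3×89.1)/0.53 = 11600 J.
Work done on the gas = −W_by = -11600 J.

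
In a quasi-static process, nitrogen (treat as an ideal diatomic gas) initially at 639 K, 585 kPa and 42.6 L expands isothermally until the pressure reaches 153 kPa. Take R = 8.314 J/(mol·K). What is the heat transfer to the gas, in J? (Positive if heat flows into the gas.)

n = P₁V₁/(RT₁) = 585×42.6/(8.314×639) = 4.69 mol.
Isothermal: T stays 639 K; PV = const ⇒ V₂ = 163 L, P₂ = 153 kPa.
ΔU = 0 (ideal gas, T constant).
W = nRT ln(V₂/V₁) = 4.69×8.314×639×ln(3.82) = 33400 J.
Q = ΔU + W = 33400 J.

33400 J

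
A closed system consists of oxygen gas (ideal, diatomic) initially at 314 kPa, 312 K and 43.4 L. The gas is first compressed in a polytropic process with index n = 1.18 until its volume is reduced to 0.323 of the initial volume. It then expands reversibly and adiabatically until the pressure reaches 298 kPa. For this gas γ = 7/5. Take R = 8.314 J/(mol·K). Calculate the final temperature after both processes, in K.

n = P₁V₁/(RT₁) = 314×43.4/(8.314×312) = 5.25 mol.
Step 1 — Polytropic n=1.18: T₂ = T₁(V₁/V₂)^(n−1) = 312×(3.10)^0.18 = 382 K; P₂ = P₁(V₁/V₂)^n = 1190 kPa.
W = (P₁V₁−P₂V₂)/(n−1) = (314×43.4−1190×14.0)/0.18 = -17100 J.
ΔU = nCvΔT = 5.25×20.8×(382−312) = 7690 J.
Q = ΔU + W = -9390 J.
State after step 1: P = 1190 kPa, V = 14.0 L, T = 382 K.
Step 2 — Adiabatic: T₂/T₁ = (P₂/P₁)^((γ−1)/γ) ⇒ T₂ = 382×(0.250)^0.286 = 257 K; V₂ = 37.7 L.
ΔU = nCvΔT = 5.25×20.8×(257−382) = -13700 J.
Q = 0 for an adiabatic process, so W = −ΔU = 13700 J.
Net over both steps: W = -3430 J, Q = -9390 J, ΔU = -5970 J.

257 K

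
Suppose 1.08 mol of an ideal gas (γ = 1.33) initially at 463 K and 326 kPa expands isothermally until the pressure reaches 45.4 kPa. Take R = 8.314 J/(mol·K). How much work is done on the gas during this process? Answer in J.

-8200 J

V₁ = nRT₁/P₁ = 1.08×8.314×463/326 = 12.8 L.
Isothermal: T stays 463 K; PV = const ⇒ V₂ = 91.6 L, P₂ = 45.4 kPa.
W = nRT ln(V₂/V₁) = 1.08×8.314×463×ln(7.18) = 8200 J.
Work done on the gas = −W_by = -8200 J.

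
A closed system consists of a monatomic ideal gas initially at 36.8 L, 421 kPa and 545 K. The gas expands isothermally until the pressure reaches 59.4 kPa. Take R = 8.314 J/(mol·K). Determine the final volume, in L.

261 L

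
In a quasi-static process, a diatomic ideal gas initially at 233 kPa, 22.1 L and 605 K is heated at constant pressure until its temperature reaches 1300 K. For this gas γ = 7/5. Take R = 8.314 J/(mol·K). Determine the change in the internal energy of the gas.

n = P₁V₁/(RT₁) = 233×22.1/(8.314×605) = 1.02 mol.
Isobaric: P stays 233 kPa; V/T = const ⇒ T₂ = 1300 K, V₂ = 47.5 L.
For an ideal gas ΔU = nCvΔT with Cv = (5/2)R = 20.8 J/(mol·K).
ΔU = 1.02×20.8×(1300−605) = 14800 J.

14800 J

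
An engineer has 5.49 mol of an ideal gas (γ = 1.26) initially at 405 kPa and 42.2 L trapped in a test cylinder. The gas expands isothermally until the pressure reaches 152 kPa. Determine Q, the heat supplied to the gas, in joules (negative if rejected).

16700 J

T₁ = P₁V₁/(nR) = 405×42.2/(5.49×8.314) = 374 K.
Isothermal: T stays 374 K; PV = const ⇒ V₂ = 112 L, P₂ = 152 kPa.
ΔU = 0 (ideal gas, T constant).
W = nRT ln(V₂/V₁) = 5.49×8.314×374×ln(2.66) = 16700 J.
Q = ΔU + W = 16700 J.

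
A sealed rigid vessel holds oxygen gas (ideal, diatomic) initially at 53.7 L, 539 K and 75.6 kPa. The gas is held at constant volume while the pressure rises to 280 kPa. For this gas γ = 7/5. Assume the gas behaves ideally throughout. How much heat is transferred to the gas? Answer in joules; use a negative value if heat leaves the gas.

n = P₁V₁/(RT₁) = 75.6×53.7/(8.314×539) = 0.906 mol.
Isochoric: V stays 53.7 L; P/T = const ⇒ T₂ = 2000 K, P₂ = 280 kPa.
W = 0 (no volume change).
ΔU = nCvΔT = 0.906×20.8×(2000−539) = 27400 J.
Q = ΔU = 27400 J.

27400 J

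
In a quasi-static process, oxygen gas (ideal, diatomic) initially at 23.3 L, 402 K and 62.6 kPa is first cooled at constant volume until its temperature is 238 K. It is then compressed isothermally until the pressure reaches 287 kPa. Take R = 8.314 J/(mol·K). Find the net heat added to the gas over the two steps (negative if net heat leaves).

n = P₁V₁/(RT₁) = 62.6×23.3/(8.314×402) = 0.436 mol.
Step 1 — Isochoric: V stays 23.3 L; P/T = const ⇒ T₂ = 238 K, P₂ = 37.1 kPa.
W = 0 (no volume change).
ΔU = nCvΔT = 0.436×20.8×(238−402) = -1490 J.
Q = ΔU = -1490 J.
State after step 1: P = 37.1 kPa, V = 23.3 L, T = 238 K.
Step 2 — Isothermal: T stays 238 K; PV = const ⇒ V₂ = 3.01 L, P₂ = 287 kPa.
ΔU = 0 (ideal gas, T constant).
W = nRT ln(V₂/V₁) = 0.436×8.314×238×ln(0.129) = -1770 J.
Q = ΔU + W = -1770 J.
Net over both steps: W = -1770 J, Q = -3260 J, ΔU = -1490 J.

-3260 J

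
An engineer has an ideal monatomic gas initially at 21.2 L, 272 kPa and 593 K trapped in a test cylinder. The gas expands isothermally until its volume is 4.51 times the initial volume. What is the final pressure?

Isothermal: T stays 593 K; PV = const ⇒ V₂ = 95.6 L, P₂ = 60.3 kPa.

60.3 kPa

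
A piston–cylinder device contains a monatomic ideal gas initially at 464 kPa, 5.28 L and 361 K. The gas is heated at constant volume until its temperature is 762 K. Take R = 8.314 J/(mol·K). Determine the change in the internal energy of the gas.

4080 J

n = P₁V₁/(RT₁) = 464×5.28/(8.314×361) = 0.816 mol.
Isochoric: V stays 5.28 L; P/T = const ⇒ T₂ = 762 K, P₂ = 979 kPa.
For an ideal gas ΔU = nCvΔT with Cv = (3/2)R = 12.5 J/(mol·K).
ΔU = 0.816×12.5×(762−361) = 4080 J.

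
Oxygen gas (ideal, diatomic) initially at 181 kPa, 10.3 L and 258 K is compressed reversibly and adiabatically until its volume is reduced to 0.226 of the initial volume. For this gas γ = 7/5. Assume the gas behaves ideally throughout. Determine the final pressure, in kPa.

Adiabatic: TV^(γ−1) = const ⇒ T₂ = 258×(4.42)^0.400 = 468 K; PV^γ = const ⇒ P₂ = 1450 kPa.

1450 kPa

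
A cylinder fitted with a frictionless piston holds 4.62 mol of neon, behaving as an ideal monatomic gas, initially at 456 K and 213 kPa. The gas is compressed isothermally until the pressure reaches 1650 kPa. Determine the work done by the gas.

-35900 J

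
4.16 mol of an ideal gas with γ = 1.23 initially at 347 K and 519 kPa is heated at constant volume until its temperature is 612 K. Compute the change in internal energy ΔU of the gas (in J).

39800 J

V₁ = nRT₁/P₁ = 4.16×8.314×347/519 = 23.1 L.
Isochoric: V stays 23.1 L; P/T = const ⇒ T₂ = 612 K, P₂ = 915 kPa.
For an ideal gas ΔU = nCvΔT with Cv = R/(γ−1) = 36.1 J/(mol·K).
ΔU = 4.16×36.1×(612−347) = 39800 J.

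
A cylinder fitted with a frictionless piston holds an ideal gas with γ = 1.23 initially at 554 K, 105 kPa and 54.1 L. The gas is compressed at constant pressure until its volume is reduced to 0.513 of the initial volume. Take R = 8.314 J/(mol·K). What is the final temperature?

Isobaric: P stays 105 kPa; V/T = const ⇒ T₂ = 284 K, V₂ = 27.8 L.

284 K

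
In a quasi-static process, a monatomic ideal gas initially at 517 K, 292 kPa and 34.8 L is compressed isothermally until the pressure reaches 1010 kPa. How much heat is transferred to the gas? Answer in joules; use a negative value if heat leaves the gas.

n = P₁V₁/(RT₁) = 292×34.8/(8.314×517) = 2.36 mol.
Isothermal: T stays 517 K; PV = const ⇒ V₂ = 10.1 L, P₂ = 1010 kPa.
ΔU = 0 (ideal gas, T constant).
W = nRT ln(V₂/V₁) = 2.36×8.314×517×ln(0.289) = -12600 J.
Q = ΔU + W = -12600 J.

-12600 J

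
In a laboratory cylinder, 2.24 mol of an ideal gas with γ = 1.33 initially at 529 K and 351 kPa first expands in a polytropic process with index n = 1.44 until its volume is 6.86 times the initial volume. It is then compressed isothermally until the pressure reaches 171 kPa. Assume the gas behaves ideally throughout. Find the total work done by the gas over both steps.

4120 J

V₁ = nRT₁/P₁ = 2.24×8.314×529/351 = 28.1 L.
Step 1 — Polytropic n=1.44: T₂ = T₁(V₁/V₂)^(n−1) = 529×(0.146)^0.44 = 227 K; P₂ = P₁(V₁/V₂)^n = 21.9 kPa.
W = (P₁V₁−P₂V₂)/(n−1) = (351×28.1−21.9×193)/0.44 = 12800 J.
ΔU = nCvΔT = 2.24×25.2×(227−529) = -17100 J.
Q = ΔU + W = -4260 J.
State after step 1: P = 21.9 kPa, V = 193 L, T = 227 K.
Step 2 — Isothermal: T stays 227 K; PV = const ⇒ V₂ = 24.7 L, P₂ = 171 kPa.
ΔU = 0 (ideal gas, T constant).
W = nRT ln(V₂/V₁) = 2.24×8.314×227×ln(0.128) = -8670 J.
Q = ΔU + W = -8670 J.
Net over both steps: W = 4120 J, Q = -12900 J, ΔU = -17100 J.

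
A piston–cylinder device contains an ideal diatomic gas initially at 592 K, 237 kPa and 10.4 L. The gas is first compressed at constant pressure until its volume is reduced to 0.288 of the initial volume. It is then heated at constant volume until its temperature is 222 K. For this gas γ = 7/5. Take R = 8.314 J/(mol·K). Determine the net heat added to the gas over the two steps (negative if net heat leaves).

n = P₁V₁/(RT₁) = 237×10.4/(8.314×592) = 0.501 mol.
Step 1 — Isobaric: P stays 237 kPa; V/T = const ⇒ T₂ = 170 K, V₂ = 3.00 L.
W = PΔV = 237×(3.00−10.4) kPa·L = -1750 J.
ΔU = nCvΔT = 0.501×20.8×(170−592) = -4390 J.
Q = ΔU + W = nCpΔT = -6140 J.
State after step 1: P = 237 kPa, V = 3.00 L, T = 170 K.
Step 2 — Isochoric: V stays 3.00 L; P/T = const ⇒ T₂ = 222 K, P₂ = 309 kPa.
W = 0 (no volume change).
ΔU = nCvΔT = 0.501×20.8×(222−170) = 536 J.
Q = ΔU = 536 J.
Net over both steps: W = -1750 J, Q = -5610 J, ΔU = -3850 J.

-5610 J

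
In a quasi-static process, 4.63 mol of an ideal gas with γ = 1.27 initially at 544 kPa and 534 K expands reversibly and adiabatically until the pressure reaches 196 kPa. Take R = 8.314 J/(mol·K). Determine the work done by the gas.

14900 J

V₁ = nRT₁/P₁ = 4.63×8.314×534/544 = 37.8 L.
Adiabatic: T₂/T₁ = (P₂/P₁)^((γ−1)/γ) ⇒ T₂ = 534×(0.360)^0.213 = 430 K; V₂ = 84.4 L.
ΔU = nCvΔT = 4.63×30.8×(430−534) = -14900 J.
Q = 0 for an adiabatic process, so W = −ΔU = 14900 J.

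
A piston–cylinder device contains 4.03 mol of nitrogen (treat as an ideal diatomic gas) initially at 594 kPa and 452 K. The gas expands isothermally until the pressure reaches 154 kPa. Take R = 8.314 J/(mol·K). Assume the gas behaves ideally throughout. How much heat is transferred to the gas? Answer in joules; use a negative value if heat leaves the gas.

20400 J

V₁ = nRT₁/P₁ = 4.03×8.314×452/594 = 25.5 L.
Isothermal: T stays 452 K; PV = const ⇒ V₂ = 98.3 L, P₂ = 154 kPa.
ΔU = 0 (ideal gas, T constant).
W = nRT ln(V₂/V₁) = 4.03×8.314×452×ln(3.86) = 20400 J.
Q = ΔU + W = 20400 J.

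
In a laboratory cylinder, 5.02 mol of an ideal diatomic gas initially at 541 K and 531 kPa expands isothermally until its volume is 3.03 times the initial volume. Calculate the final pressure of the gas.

V₁ = nRT₁/P₁ = 5.02×8.314×541/531 = 42.5 L.
Isothermal: T stays 541 K; PV = const ⇒ V₂ = 129 L, P₂ = 175 kPa.

175 kPa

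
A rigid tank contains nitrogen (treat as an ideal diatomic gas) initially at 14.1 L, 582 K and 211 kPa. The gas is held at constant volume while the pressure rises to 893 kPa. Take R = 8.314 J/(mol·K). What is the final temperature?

2460 K

Isochoric: V stays 14.1 L; P/T = const ⇒ T₂ = 2460 K, P₂ = 893 kPa.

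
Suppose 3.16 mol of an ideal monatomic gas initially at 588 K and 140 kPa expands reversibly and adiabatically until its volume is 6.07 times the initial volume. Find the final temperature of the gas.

177 K

V₁ = nRT₁/P₁ = 3.16×8.314×588/140 = 110 L.
Adiabatic: TV^(γ−1) = const ⇒ T₂ = 588×(0.165)^0.667 = 177 K; PV^γ = const ⇒ P₂ = 6.93 kPa.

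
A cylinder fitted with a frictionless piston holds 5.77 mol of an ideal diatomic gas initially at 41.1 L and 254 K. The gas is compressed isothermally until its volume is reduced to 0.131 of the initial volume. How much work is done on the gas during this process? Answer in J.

P₁ = nRT₁/V₁ = 5.77×8.314×254/41.1 = 296 kPa.
Isothermal: T stays 254 K; PV = const ⇒ V₂ = 5.38 L, P₂ = 2260 kPa.
W = nRT ln(V₂/V₁) = 5.77×8.314×254×ln(0.131) = -24800 J.
Work done on the gas = −W_by = 24800 J.

24800 J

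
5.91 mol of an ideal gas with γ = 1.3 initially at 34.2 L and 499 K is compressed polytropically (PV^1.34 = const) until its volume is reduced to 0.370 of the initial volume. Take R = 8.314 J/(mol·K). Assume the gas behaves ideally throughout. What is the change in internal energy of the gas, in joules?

P₁ = nRT₁/V₁ = 5.91×8.314×499/34.2 = 717 kPa.
Polytropic n=1.34: T₂ = T₁(V₁/V₂)^(n−1) = 499×(2.70)^0.34 = 700 K; P₂ = P₁(V₁/V₂)^n = 2720 kPa.
For an ideal gas ΔU = nCvΔT with Cv = R/(γ−1) = 27.7 J/(mol·K).
ΔU = 5.91×27.7×(700−499) = 32900 J.

32900 J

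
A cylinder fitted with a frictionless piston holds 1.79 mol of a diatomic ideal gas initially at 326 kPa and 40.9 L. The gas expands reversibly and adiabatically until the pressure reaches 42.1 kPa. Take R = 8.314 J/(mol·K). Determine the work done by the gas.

T₁ = P₁V₁/(nR) = 326×40.9/(1.79×8.314) = 896 K.
Adiabatic: T₂/T₁ = (P₂/P₁)^((γ−1)/γ) ⇒ T₂ = 896×(0.129)^0.286 = 499 K; V₂ = 176 L.
ΔU = nCvΔT = 1.79×20.8×(499−896) = -14800 J.
Q = 0 for an adiabatic process, so W = −ΔU = 14800 J.

14800 J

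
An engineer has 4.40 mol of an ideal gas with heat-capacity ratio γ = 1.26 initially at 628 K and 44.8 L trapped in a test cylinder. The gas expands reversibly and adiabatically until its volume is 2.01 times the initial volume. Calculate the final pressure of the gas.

P₁ = nRT₁/V₁ = 4.40×8.314×628/44.8 = 513 kPa.
Adiabatic: TV^(γ−1) = const ⇒ T₂ = 628×(0.498)^0.260 = 524 K; PV^γ = const ⇒ P₂ = 213 kPa.

213 kPa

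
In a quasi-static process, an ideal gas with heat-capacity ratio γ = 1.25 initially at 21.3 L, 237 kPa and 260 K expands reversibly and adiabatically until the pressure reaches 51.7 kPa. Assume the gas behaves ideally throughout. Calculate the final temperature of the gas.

Adiabatic: T₂/T₁ = (P₂/P₁)^((γ−1)/γ) ⇒ T₂ = 260×(0.218)^0.200 = 192 K; V₂ = 72.0 L.

192 K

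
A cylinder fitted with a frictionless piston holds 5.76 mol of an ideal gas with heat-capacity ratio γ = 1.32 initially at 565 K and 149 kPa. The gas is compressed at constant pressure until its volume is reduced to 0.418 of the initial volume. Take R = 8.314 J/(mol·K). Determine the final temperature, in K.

236 K

V₁ = nRT₁/P₁ = 5.76×8.314×565/149 = 182 L.
Isobaric: P stays 149 kPa; V/T = const ⇒ T₂ = 236 K, V₂ = 75.9 L.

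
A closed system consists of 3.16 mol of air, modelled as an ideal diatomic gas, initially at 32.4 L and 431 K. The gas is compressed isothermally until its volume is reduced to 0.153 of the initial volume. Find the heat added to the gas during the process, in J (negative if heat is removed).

-21300 J

P₁ = nRT₁/V₁ = 3.16×8.314×431/32.4 = 349 kPa.
Isothermal: T stays 431 K; PV = const ⇒ V₂ = 4.96 L, P₂ = 2280 kPa.
ΔU = 0 (ideal gas, T constant).
W = nRT ln(V₂/V₁) = 3.16×8.314×431×ln(0.153) = -21300 J.
Q = ΔU + W = -21300 J.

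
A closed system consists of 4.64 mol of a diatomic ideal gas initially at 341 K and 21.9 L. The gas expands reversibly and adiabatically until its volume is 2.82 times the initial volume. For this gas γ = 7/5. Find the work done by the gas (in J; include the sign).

11200 J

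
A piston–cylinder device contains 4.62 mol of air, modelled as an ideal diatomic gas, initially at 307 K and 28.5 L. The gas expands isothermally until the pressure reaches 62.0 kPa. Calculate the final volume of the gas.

190 L

P₁ = nRT₁/V₁ = 4.62×8.314×307/28.5 = 414 kPa.
Isothermal: T stays 307 K; PV = const ⇒ V₂ = 190 L, P₂ = 62.0 kPa.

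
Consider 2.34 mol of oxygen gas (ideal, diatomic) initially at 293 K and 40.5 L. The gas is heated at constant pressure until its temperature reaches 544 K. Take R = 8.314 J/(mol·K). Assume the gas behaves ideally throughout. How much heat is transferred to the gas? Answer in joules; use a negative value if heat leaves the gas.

17100 J

P₁ = nRT₁/V₁ = 2.34×8.314×293/40.5 = 141 kPa.
Isobaric: P stays 141 kPa; V/T = const ⇒ T₂ = 544 K, V₂ = 75.2 L.
W = PΔV = 141×(75.2−40.5) kPa·L = 4880 J.
ΔU = nCvΔT = 2.34×20.8×(544−293) = 12200 J.
Q = ΔU + W = nCpΔT = 17100 J.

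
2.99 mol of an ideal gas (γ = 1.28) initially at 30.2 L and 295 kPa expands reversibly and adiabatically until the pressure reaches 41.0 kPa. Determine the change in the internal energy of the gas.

T₁ = P₁V₁/(nR) = 295×30.2/(2.99×8.314) = 358 K.
Adiabatic: T₂/T₁ = (P₂/P₁)^((γ−1)/γ) ⇒ T₂ = 358×(0.139)^0.219 = 233 K; V₂ = 141 L.
For an ideal gas ΔU = nCvΔT with Cv = R/(γ−1) = 29.7 J/(mol·K).
ΔU = 2.99×29.7×(233−358) = -11200 J.

-11200 J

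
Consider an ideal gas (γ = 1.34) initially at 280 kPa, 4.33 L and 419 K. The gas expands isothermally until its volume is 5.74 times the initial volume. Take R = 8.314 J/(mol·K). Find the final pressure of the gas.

48.8 kPa

Isothermal: T stays 419 K; PV = const ⇒ V₂ = 24.9 L, P₂ = 48.8 kPa.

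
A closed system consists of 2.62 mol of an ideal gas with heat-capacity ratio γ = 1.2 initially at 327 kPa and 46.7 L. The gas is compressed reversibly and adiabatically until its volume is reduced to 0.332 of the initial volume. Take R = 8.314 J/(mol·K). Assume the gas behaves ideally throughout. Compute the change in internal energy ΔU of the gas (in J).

18800 J

T₁ = P₁V₁/(nR) = 327×46.7/(2.62×8.314) = 701 K.
Adiabatic: TV^(γ−1) = const ⇒ T₂ = 701×(3.01)^0.200 = 874 K; PV^γ = const ⇒ P₂ = 1230 kPa.
For an ideal gas ΔU = nCvΔT with Cv = R/(γ−1) = 41.6 J/(mol·K).
ΔU = 2.62×41.6×(874−701) = 18800 J.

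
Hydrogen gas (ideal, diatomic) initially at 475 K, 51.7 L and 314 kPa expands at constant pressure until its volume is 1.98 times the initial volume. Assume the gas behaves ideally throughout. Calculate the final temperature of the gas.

Isobaric: P stays 314 kPa; V/T = const ⇒ T₂ = 940 K, V₂ = 102 L.

940 K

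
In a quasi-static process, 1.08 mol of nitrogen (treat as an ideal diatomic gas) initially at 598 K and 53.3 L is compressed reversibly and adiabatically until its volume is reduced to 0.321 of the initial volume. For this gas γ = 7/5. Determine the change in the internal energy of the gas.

7720 J

P₁ = nRT₁/V₁ = 1.08×8.314×598/53.3 = 101 kPa.
Adiabatic: TV^(γ−1) = const ⇒ T₂ = 598×(3.12)^0.400 = 942 K; PV^γ = const ⇒ P₂ = 494 kPa.
For an ideal gas ΔU = nCvΔT with Cv = (5/2)R = 20.8 J/(mol·K).
ΔU = 1.08×20.8×(942−598) = 7720 J.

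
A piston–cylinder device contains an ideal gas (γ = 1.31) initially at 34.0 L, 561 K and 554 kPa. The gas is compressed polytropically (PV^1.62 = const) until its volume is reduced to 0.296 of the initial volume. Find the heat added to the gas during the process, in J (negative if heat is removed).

n = P₁V₁/(RT₁) = 554×34.0/(8.314×561) = 4.04 mol.
Polytropic n=1.62: T₂ = T₁(V₁/V₂)^(n−1) = 561×(3.38)^0.62 = 1190 K; P₂ = P₁(V₁/V₂)^n = 3980 kPa.
W = (P₁V₁−P₂V₂)/(n−1) = (554×34.0−3980×10.1)/0.62 = -34200 J.
ΔU = nCvΔT = 4.04×26.8×(1190−561) = 68500 J.
Q = ΔU + W = 34200 J.

34200 J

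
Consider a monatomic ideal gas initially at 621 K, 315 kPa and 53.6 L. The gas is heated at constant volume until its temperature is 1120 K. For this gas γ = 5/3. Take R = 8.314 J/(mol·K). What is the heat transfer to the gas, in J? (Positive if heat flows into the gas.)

20400 J

n = P₁V₁/(RT₁) = 315×53.6/(8.314×621) = 3.27 mol.
Isochoric: V stays 53.6 L; P/T = const ⇒ T₂ = 1120 K, P₂ = 568 kPa.
W = 0 (no volume change).
ΔU = nCvΔT = 3.27×12.5×(1120−621) = 20400 J.
Q = ΔU = 20400 J.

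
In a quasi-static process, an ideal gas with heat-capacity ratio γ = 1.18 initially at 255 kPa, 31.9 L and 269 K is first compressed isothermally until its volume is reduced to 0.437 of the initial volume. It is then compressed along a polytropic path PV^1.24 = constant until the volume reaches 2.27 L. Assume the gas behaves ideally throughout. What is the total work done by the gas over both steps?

n = P₁V₁/(RT₁) = 255×31.9/(8.314×269) = 3.64 mol.
Step 1 — Isothermal: T stays 269 K; PV = const ⇒ V₂ = 13.9 L, P₂ = 584 kPa.
ΔU = 0 (ideal gas, T constant).
W = nRT ln(V₂/V₁) = 3.64×8.314×269×ln(0.437) = -6730 J.
Q = ΔU + W = -6730 J.
State after step 1: P = 584 kPa, V = 13.9 L, T = 269 K.
Step 2 — Polytropic n=1.24: T₂ = T₁(V₁/V₂)^(n−1) = 269×(6.14)^0.24 = 416 K; P₂ = P₁(V₁/V₂)^n = 5540 kPa.
W = (P₁V₁−P₂V₂)/(n−1) = (584×13.9−5540×2.27)/0.24 = -18500 J.
ΔU = nCvΔT = 3.64×46.2×(416−269) = 24700 J.
Q = ΔU + W = 6170 J.
Net over both steps: W = -25200 J, Q = -566 J, ΔU = 24700 J.

-25200 J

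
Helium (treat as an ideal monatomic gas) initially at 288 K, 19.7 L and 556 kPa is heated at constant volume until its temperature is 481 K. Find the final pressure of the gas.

Isochoric: V stays 19.7 L; P/T = const ⇒ T₂ = 481 K, P₂ = 929 kPa.

929 kPa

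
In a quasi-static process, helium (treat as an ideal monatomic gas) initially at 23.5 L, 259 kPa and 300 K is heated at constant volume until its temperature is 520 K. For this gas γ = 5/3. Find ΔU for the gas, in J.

n = P₁V₁/(RT₁) = 259×23.5/(8.314×300) = 2.44 mol.
Isochoric: V stays 23.5 L; P/T = const ⇒ T₂ = 520 K, P₂ = 449 kPa.
For an ideal gas ΔU = nCvΔT with Cv = (3/2)R = 12.5 J/(mol·K).
ΔU = 2.44×12.5×(520−300) = 6700 J.

6700 J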